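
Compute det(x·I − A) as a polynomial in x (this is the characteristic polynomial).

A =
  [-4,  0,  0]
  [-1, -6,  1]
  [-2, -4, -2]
x^3 + 12*x^2 + 48*x + 64

Expanding det(x·I − A) (e.g. by cofactor expansion or by noting that A is similar to its Jordan form J, which has the same characteristic polynomial as A) gives
  χ_A(x) = x^3 + 12*x^2 + 48*x + 64
which factors as (x + 4)^3. The eigenvalues (with algebraic multiplicities) are λ = -4 with multiplicity 3.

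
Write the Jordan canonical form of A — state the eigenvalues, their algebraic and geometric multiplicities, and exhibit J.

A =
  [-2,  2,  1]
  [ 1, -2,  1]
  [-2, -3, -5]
J_3(-3)

The characteristic polynomial is
  det(x·I − A) = x^3 + 9*x^2 + 27*x + 27 = (x + 3)^3

Eigenvalues and multiplicities (the geometric multiplicity of λ is n − rank(A − λI), which equals the number of Jordan blocks for λ):
  λ = -3: algebraic multiplicity = 3, geometric multiplicity = 1

Determining the block sizes for each eigenvalue:
  λ = -3: one block (gm = 1), so the single block has size am = 3 → block sizes [3]

Assembling the blocks gives a Jordan form
J =
  [-3,  1,  0]
  [ 0, -3,  1]
  [ 0,  0, -3]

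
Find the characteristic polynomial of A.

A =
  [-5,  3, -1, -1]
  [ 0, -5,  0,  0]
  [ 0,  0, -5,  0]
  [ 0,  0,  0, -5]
x^4 + 20*x^3 + 150*x^2 + 500*x + 625

Expanding det(x·I − A) (e.g. by cofactor expansion or by noting that A is similar to its Jordan form J, which has the same characteristic polynomial as A) gives
  χ_A(x) = x^4 + 20*x^3 + 150*x^2 + 500*x + 625
which factors as (x + 5)^4. The eigenvalues (with algebraic multiplicities) are λ = -5 with multiplicity 4.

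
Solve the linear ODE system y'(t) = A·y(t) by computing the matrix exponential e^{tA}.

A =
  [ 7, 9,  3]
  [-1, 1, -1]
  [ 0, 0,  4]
e^{tA} =
  [3*t*exp(4*t) + exp(4*t), 9*t*exp(4*t), 3*t*exp(4*t)]
  [-t*exp(4*t), -3*t*exp(4*t) + exp(4*t), -t*exp(4*t)]
  [0, 0, exp(4*t)]

Strategy: write A = P · J · P⁻¹ where J is a Jordan canonical form, so e^{tA} = P · e^{tJ} · P⁻¹, and e^{tJ} can be computed block-by-block.

A has Jordan form
J =
  [4, 1, 0]
  [0, 4, 0]
  [0, 0, 4]
(up to reordering of blocks).

Per-block formulas:
  For a 1×1 block at λ = 4: exp(t · [4]) = [e^(4t)].
  For a 2×2 Jordan block J_2(4): exp(t · J_2(4)) = e^(4t)·(I + t·N), where N is the 2×2 nilpotent shift.

After assembling e^{tJ} and conjugating by P, we get:

e^{tA} =
  [3*t*exp(4*t) + exp(4*t), 9*t*exp(4*t), 3*t*exp(4*t)]
  [-t*exp(4*t), -3*t*exp(4*t) + exp(4*t), -t*exp(4*t)]
  [0, 0, exp(4*t)]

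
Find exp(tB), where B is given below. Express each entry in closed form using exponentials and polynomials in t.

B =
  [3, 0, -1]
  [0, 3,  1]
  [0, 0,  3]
e^{tB} =
  [exp(3*t), 0, -t*exp(3*t)]
  [0, exp(3*t), t*exp(3*t)]
  [0, 0, exp(3*t)]

Strategy: write B = P · J · P⁻¹ where J is a Jordan canonical form, so e^{tB} = P · e^{tJ} · P⁻¹, and e^{tJ} can be computed block-by-block.

B has Jordan form
J =
  [3, 1, 0]
  [0, 3, 0]
  [0, 0, 3]
(up to reordering of blocks).

Per-block formulas:
  For a 1×1 block at λ = 3: exp(t · [3]) = [e^(3t)].
  For a 2×2 Jordan block J_2(3): exp(t · J_2(3)) = e^(3t)·(I + t·N), where N is the 2×2 nilpotent shift.

After assembling e^{tJ} and conjugating by P, we get:

e^{tB} =
  [exp(3*t), 0, -t*exp(3*t)]
  [0, exp(3*t), t*exp(3*t)]
  [0, 0, exp(3*t)]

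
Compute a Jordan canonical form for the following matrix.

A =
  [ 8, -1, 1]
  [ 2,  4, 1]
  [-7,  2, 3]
J_3(5)

The characteristic polynomial is
  det(x·I − A) = x^3 - 15*x^2 + 75*x - 125 = (x - 5)^3

Eigenvalues and multiplicities (the geometric multiplicity of λ is n − rank(A − λI), which equals the number of Jordan blocks for λ):
  λ = 5: algebraic multiplicity = 3, geometric multiplicity = 1

Determining the block sizes for each eigenvalue:
  λ = 5: one block (gm = 1), so the single block has size am = 3 → block sizes [3]

Assembling the blocks gives a Jordan form
J =
  [5, 1, 0]
  [0, 5, 1]
  [0, 0, 5]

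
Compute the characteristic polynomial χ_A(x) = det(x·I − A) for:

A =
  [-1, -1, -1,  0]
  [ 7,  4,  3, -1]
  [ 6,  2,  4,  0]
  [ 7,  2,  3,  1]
x^4 - 8*x^3 + 24*x^2 - 32*x + 16

Expanding det(x·I − A) (e.g. by cofactor expansion or by noting that A is similar to its Jordan form J, which has the same characteristic polynomial as A) gives
  χ_A(x) = x^4 - 8*x^3 + 24*x^2 - 32*x + 16
which factors as (x - 2)^4. The eigenvalues (with algebraic multiplicities) are λ = 2 with multiplicity 4.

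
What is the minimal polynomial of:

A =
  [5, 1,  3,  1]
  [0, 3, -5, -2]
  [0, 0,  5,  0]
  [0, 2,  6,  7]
x^3 - 15*x^2 + 75*x - 125

The characteristic polynomial is χ_A(x) = (x - 5)^4, so the eigenvalues are known. The minimal polynomial is
  m_A(x) = Π_λ (x − λ)^{k_λ}
where k_λ is the size of the *largest* Jordan block for λ (equivalently, the smallest k with (A − λI)^k v = 0 for every generalised eigenvector v of λ).

  λ = 5: largest Jordan block has size 3, contributing (x − 5)^3

So m_A(x) = (x - 5)^3 = x^3 - 15*x^2 + 75*x - 125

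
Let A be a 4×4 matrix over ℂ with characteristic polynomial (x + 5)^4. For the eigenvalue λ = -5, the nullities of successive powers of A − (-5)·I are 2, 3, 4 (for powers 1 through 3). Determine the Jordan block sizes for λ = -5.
Block sizes for λ = -5: [3, 1]

From the dimensions of kernels of powers, the number of Jordan blocks of size at least j is d_j − d_{j−1} where d_j = dim ker(N^j) (with d_0 = 0). Computing the differences gives [2, 1, 1].
The number of blocks of size exactly k is (#blocks of size ≥ k) − (#blocks of size ≥ k + 1), so the partition is: 1 block(s) of size 1, 1 block(s) of size 3.
In nonincreasing order the block sizes are [3, 1].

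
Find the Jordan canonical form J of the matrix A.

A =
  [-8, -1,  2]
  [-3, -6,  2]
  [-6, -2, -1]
J_2(-5) ⊕ J_1(-5)

The characteristic polynomial is
  det(x·I − A) = x^3 + 15*x^2 + 75*x + 125 = (x + 5)^3

Eigenvalues and multiplicities (the geometric multiplicity of λ is n − rank(A − λI), which equals the number of Jordan blocks for λ):
  λ = -5: algebraic multiplicity = 3, geometric multiplicity = 2

Determining the block sizes for each eigenvalue:
  λ = -5: 2 blocks summing to 3 forces exactly one block of size 2 and the rest size 1 → block sizes [2, 1]

Assembling the blocks gives a Jordan form
J =
  [-5,  1,  0]
  [ 0, -5,  0]
  [ 0,  0, -5]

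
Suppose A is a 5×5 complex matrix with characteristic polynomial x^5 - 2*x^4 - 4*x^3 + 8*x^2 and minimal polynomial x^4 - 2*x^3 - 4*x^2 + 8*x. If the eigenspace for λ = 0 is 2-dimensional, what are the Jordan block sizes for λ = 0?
Block sizes for λ = 0: [1, 1]

Step 1 — from the characteristic polynomial, algebraic multiplicity of λ = 0 is 2. From dim ker(A − (0)·I) = 2, there are exactly 2 Jordan blocks for λ = 0.
Step 2 — from the minimal polynomial, the factor (x − 0) tells us the largest block for λ = 0 has size 1.
Step 3 — with total size 2, 2 blocks, and largest block 1, the block sizes (in nonincreasing order) are [1, 1].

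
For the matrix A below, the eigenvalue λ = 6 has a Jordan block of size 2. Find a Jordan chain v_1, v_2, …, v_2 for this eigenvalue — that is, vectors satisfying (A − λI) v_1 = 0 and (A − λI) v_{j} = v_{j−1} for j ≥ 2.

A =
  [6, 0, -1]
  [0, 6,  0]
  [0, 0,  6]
A Jordan chain for λ = 6 of length 2:
v_1 = (-1, 0, 0)ᵀ
v_2 = (0, 0, 1)ᵀ

Let N = A − (6)·I. We want v_2 with N^2 v_2 = 0 but N^1 v_2 ≠ 0; then v_{j-1} := N · v_j for j = 2, …, 2.

Pick v_2 = (0, 0, 1)ᵀ.
Then v_1 = N · v_2 = (-1, 0, 0)ᵀ.

Sanity check: (A − (6)·I) v_1 = (0, 0, 0)ᵀ = 0. ✓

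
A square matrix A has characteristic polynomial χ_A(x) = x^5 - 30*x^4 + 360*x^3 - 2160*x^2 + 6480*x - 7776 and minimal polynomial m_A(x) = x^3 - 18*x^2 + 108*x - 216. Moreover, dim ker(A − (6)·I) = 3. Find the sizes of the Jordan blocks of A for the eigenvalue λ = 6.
Block sizes for λ = 6: [3, 1, 1]

Step 1 — from the characteristic polynomial, algebraic multiplicity of λ = 6 is 5. From dim ker(A − (6)·I) = 3, there are exactly 3 Jordan blocks for λ = 6.
Step 2 — from the minimal polynomial, the factor (x − 6)^3 tells us the largest block for λ = 6 has size 3.
Step 3 — with total size 5, 3 blocks, and largest block 3, the block sizes (in nonincreasing order) are [3, 1, 1].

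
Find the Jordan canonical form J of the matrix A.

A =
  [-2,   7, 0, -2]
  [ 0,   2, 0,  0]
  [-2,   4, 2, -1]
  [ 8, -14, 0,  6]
J_2(2) ⊕ J_2(2)

The characteristic polynomial is
  det(x·I − A) = x^4 - 8*x^3 + 24*x^2 - 32*x + 16 = (x - 2)^4

Eigenvalues and multiplicities (the geometric multiplicity of λ is n − rank(A − λI), which equals the number of Jordan blocks for λ):
  λ = 2: algebraic multiplicity = 4, geometric multiplicity = 2

Determining the block sizes for each eigenvalue:
  λ = 2: with am = 4 and gm = 2, the partition is not yet determined (e.g. several partitions of 4 into 2 parts exist). Let N = A − (2)·I. Computing rank(N^1) = 2, rank(N^2) = 0; the number of blocks of size ≥ j is rank(N^{j−1}) − rank(N^j), giving [2, 2]. So we have 2 block(s) of size 2 → block sizes [2, 2]

Assembling the blocks gives a Jordan form
J =
  [2, 1, 0, 0]
  [0, 2, 0, 0]
  [0, 0, 2, 1]
  [0, 0, 0, 2]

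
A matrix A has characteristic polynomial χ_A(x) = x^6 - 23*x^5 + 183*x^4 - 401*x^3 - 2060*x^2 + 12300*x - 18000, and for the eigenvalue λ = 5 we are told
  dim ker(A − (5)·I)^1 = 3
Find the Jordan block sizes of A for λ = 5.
Block sizes for λ = 5: [1, 1, 1]

From the dimensions of kernels of powers, the number of Jordan blocks of size at least j is d_j − d_{j−1} where d_j = dim ker(N^j) (with d_0 = 0). Computing the differences gives [3].
The number of blocks of size exactly k is (#blocks of size ≥ k) − (#blocks of size ≥ k + 1), so the partition is: 3 block(s) of size 1.
In nonincreasing order the block sizes are [1, 1, 1].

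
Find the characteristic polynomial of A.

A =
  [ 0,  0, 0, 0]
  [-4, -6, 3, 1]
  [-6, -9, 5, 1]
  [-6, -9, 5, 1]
x^4

Expanding det(x·I − A) (e.g. by cofactor expansion or by noting that A is similar to its Jordan form J, which has the same characteristic polynomial as A) gives
  χ_A(x) = x^4
which factors as x^4. The eigenvalues (with algebraic multiplicities) are λ = 0 with multiplicity 4.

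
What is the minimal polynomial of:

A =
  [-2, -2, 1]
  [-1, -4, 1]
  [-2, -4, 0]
x^3 + 6*x^2 + 12*x + 8

The characteristic polynomial is χ_A(x) = (x + 2)^3, so the eigenvalues are known. The minimal polynomial is
  m_A(x) = Π_λ (x − λ)^{k_λ}
where k_λ is the size of the *largest* Jordan block for λ (equivalently, the smallest k with (A − λI)^k v = 0 for every generalised eigenvector v of λ).

  λ = -2: largest Jordan block has size 3, contributing (x + 2)^3

So m_A(x) = (x + 2)^3 = x^3 + 6*x^2 + 12*x + 8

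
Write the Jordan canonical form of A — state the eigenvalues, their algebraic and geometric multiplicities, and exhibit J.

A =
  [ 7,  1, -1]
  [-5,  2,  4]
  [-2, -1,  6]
J_3(5)

The characteristic polynomial is
  det(x·I − A) = x^3 - 15*x^2 + 75*x - 125 = (x - 5)^3

Eigenvalues and multiplicities (the geometric multiplicity of λ is n − rank(A − λI), which equals the number of Jordan blocks for λ):
  λ = 5: algebraic multiplicity = 3, geometric multiplicity = 1

Determining the block sizes for each eigenvalue:
  λ = 5: one block (gm = 1), so the single block has size am = 3 → block sizes [3]

Assembling the blocks gives a Jordan form
J =
  [5, 1, 0]
  [0, 5, 1]
  [0, 0, 5]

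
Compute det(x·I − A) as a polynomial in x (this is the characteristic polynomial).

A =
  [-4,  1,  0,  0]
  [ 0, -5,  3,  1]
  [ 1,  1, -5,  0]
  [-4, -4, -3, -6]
x^4 + 20*x^3 + 150*x^2 + 500*x + 625

Expanding det(x·I − A) (e.g. by cofactor expansion or by noting that A is similar to its Jordan form J, which has the same characteristic polynomial as A) gives
  χ_A(x) = x^4 + 20*x^3 + 150*x^2 + 500*x + 625
which factors as (x + 5)^4. The eigenvalues (with algebraic multiplicities) are λ = -5 with multiplicity 4.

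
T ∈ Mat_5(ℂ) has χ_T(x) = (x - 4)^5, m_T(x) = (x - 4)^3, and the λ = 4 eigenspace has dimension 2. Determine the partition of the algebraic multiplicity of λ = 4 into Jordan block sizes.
Block sizes for λ = 4: [3, 2]

Step 1 — from the characteristic polynomial, algebraic multiplicity of λ = 4 is 5. From dim ker(T − (4)·I) = 2, there are exactly 2 Jordan blocks for λ = 4.
Step 2 — from the minimal polynomial, the factor (x − 4)^3 tells us the largest block for λ = 4 has size 3.
Step 3 — with total size 5, 2 blocks, and largest block 3, the block sizes (in nonincreasing order) are [3, 2].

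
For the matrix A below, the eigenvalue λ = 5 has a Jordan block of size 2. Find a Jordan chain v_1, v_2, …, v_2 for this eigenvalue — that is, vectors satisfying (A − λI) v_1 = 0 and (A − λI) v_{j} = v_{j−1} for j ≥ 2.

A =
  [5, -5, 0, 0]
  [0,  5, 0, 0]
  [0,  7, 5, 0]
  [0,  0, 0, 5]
A Jordan chain for λ = 5 of length 2:
v_1 = (-5, 0, 7, 0)ᵀ
v_2 = (0, 1, 0, 0)ᵀ

Let N = A − (5)·I. We want v_2 with N^2 v_2 = 0 but N^1 v_2 ≠ 0; then v_{j-1} := N · v_j for j = 2, …, 2.

Pick v_2 = (0, 1, 0, 0)ᵀ.
Then v_1 = N · v_2 = (-5, 0, 7, 0)ᵀ.

Sanity check: (A − (5)·I) v_1 = (0, 0, 0, 0)ᵀ = 0. ✓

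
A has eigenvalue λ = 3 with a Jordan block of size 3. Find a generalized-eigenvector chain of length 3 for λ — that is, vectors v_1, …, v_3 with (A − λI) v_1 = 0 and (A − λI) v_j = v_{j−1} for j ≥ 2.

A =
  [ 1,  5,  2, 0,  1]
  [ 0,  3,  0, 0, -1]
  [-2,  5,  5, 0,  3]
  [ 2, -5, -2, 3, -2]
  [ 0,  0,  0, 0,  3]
A Jordan chain for λ = 3 of length 3:
v_1 = (-1, 0, -1, 1, 0)ᵀ
v_2 = (1, -1, 3, -2, 0)ᵀ
v_3 = (0, 0, 0, 0, 1)ᵀ

Let N = A − (3)·I. We want v_3 with N^3 v_3 = 0 but N^2 v_3 ≠ 0; then v_{j-1} := N · v_j for j = 3, …, 2.

Pick v_3 = (0, 0, 0, 0, 1)ᵀ.
Then v_2 = N · v_3 = (1, -1, 3, -2, 0)ᵀ.
Then v_1 = N · v_2 = (-1, 0, -1, 1, 0)ᵀ.

Sanity check: (A − (3)·I) v_1 = (0, 0, 0, 0, 0)ᵀ = 0. ✓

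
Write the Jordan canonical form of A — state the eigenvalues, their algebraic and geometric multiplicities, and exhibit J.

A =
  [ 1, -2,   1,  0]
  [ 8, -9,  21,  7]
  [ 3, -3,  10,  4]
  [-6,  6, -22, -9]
J_1(-4) ⊕ J_3(-1)

The characteristic polynomial is
  det(x·I − A) = x^4 + 7*x^3 + 15*x^2 + 13*x + 4 = (x + 1)^3*(x + 4)

Eigenvalues and multiplicities (the geometric multiplicity of λ is n − rank(A − λI), which equals the number of Jordan blocks for λ):
  λ = -4: algebraic multiplicity = 1, geometric multiplicity = 1
  λ = -1: algebraic multiplicity = 3, geometric multiplicity = 1

Determining the block sizes for each eigenvalue:
  λ = -4: one block (gm = 1), so the single block has size am = 1 → block sizes [1]
  λ = -1: one block (gm = 1), so the single block has size am = 3 → block sizes [3]

Assembling the blocks gives a Jordan form
J =
  [-4,  0,  0,  0]
  [ 0, -1,  1,  0]
  [ 0,  0, -1,  1]
  [ 0,  0,  0, -1]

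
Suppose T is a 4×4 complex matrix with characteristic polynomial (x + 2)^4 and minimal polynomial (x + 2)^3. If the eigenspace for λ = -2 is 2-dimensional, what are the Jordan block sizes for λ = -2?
Block sizes for λ = -2: [3, 1]

Step 1 — from the characteristic polynomial, algebraic multiplicity of λ = -2 is 4. From dim ker(T − (-2)·I) = 2, there are exactly 2 Jordan blocks for λ = -2.
Step 2 — from the minimal polynomial, the factor (x + 2)^3 tells us the largest block for λ = -2 has size 3.
Step 3 — with total size 4, 2 blocks, and largest block 3, the block sizes (in nonincreasing order) are [3, 1].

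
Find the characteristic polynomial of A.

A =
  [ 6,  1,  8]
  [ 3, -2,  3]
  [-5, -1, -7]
x^3 + 3*x^2 - 4

Expanding det(x·I − A) (e.g. by cofactor expansion or by noting that A is similar to its Jordan form J, which has the same characteristic polynomial as A) gives
  χ_A(x) = x^3 + 3*x^2 - 4
which factors as (x - 1)*(x + 2)^2. The eigenvalues (with algebraic multiplicities) are λ = -2 with multiplicity 2, λ = 1 with multiplicity 1.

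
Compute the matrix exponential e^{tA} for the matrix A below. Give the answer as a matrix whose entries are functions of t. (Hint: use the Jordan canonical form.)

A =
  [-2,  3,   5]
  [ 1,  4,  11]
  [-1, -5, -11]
e^{tA} =
  [-t^2*exp(-3*t)/2 + t*exp(-3*t) + exp(-3*t), -t^2*exp(-3*t)/2 + 3*t*exp(-3*t), -t^2*exp(-3*t) + 5*t*exp(-3*t)]
  [-3*t^2*exp(-3*t)/2 + t*exp(-3*t), -3*t^2*exp(-3*t)/2 + 7*t*exp(-3*t) + exp(-3*t), -3*t^2*exp(-3*t) + 11*t*exp(-3*t)]
  [t^2*exp(-3*t) - t*exp(-3*t), t^2*exp(-3*t) - 5*t*exp(-3*t), 2*t^2*exp(-3*t) - 8*t*exp(-3*t) + exp(-3*t)]

Strategy: write A = P · J · P⁻¹ where J is a Jordan canonical form, so e^{tA} = P · e^{tJ} · P⁻¹, and e^{tJ} can be computed block-by-block.

A has Jordan form
J =
  [-3,  1,  0]
  [ 0, -3,  1]
  [ 0,  0, -3]
(up to reordering of blocks).

Per-block formulas:
  For a 3×3 Jordan block J_3(-3): exp(t · J_3(-3)) = e^(-3t)·(I + t·N + (t^2/2)·N^2), where N is the 3×3 nilpotent shift.

After assembling e^{tJ} and conjugating by P, we get:

e^{tA} =
  [-t^2*exp(-3*t)/2 + t*exp(-3*t) + exp(-3*t), -t^2*exp(-3*t)/2 + 3*t*exp(-3*t), -t^2*exp(-3*t) + 5*t*exp(-3*t)]
  [-3*t^2*exp(-3*t)/2 + t*exp(-3*t), -3*t^2*exp(-3*t)/2 + 7*t*exp(-3*t) + exp(-3*t), -3*t^2*exp(-3*t) + 11*t*exp(-3*t)]
  [t^2*exp(-3*t) - t*exp(-3*t), t^2*exp(-3*t) - 5*t*exp(-3*t), 2*t^2*exp(-3*t) - 8*t*exp(-3*t) + exp(-3*t)]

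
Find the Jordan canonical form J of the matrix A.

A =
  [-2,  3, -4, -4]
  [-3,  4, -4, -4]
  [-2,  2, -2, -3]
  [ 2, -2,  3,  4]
J_2(1) ⊕ J_2(1)

The characteristic polynomial is
  det(x·I − A) = x^4 - 4*x^3 + 6*x^2 - 4*x + 1 = (x - 1)^4

Eigenvalues and multiplicities (the geometric multiplicity of λ is n − rank(A − λI), which equals the number of Jordan blocks for λ):
  λ = 1: algebraic multiplicity = 4, geometric multiplicity = 2

Determining the block sizes for each eigenvalue:
  λ = 1: with am = 4 and gm = 2, the partition is not yet determined (e.g. several partitions of 4 into 2 parts exist). Let N = A − (1)·I. Computing rank(N^1) = 2, rank(N^2) = 0; the number of blocks of size ≥ j is rank(N^{j−1}) − rank(N^j), giving [2, 2]. So we have 2 block(s) of size 2 → block sizes [2, 2]

Assembling the blocks gives a Jordan form
J =
  [1, 1, 0, 0]
  [0, 1, 0, 0]
  [0, 0, 1, 1]
  [0, 0, 0, 1]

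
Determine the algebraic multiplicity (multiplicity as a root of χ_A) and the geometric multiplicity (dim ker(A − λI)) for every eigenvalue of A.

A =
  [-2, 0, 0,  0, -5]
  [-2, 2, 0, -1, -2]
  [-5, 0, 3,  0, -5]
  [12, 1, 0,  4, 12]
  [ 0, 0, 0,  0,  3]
λ = -2: alg = 1, geom = 1; λ = 3: alg = 4, geom = 3

Step 1 — factor the characteristic polynomial to read off the algebraic multiplicities:
  χ_A(x) = (x - 3)^4*(x + 2)

Step 2 — compute geometric multiplicities via the rank-nullity identity g(λ) = n − rank(A − λI):
  rank(A − (-2)·I) = 4, so dim ker(A − (-2)·I) = n − 4 = 1
  rank(A − (3)·I) = 2, so dim ker(A − (3)·I) = n − 2 = 3

Summary:
  λ = -2: algebraic multiplicity = 1, geometric multiplicity = 1
  λ = 3: algebraic multiplicity = 4, geometric multiplicity = 3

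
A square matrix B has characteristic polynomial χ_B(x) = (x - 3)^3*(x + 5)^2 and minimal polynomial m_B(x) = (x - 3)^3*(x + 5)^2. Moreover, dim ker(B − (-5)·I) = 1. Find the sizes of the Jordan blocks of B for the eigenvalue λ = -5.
Block sizes for λ = -5: [2]

Step 1 — from the characteristic polynomial, algebraic multiplicity of λ = -5 is 2. From dim ker(B − (-5)·I) = 1, there are exactly 1 Jordan blocks for λ = -5.
Step 2 — from the minimal polynomial, the factor (x + 5)^2 tells us the largest block for λ = -5 has size 2.
Step 3 — with total size 2, 1 blocks, and largest block 2, the block sizes (in nonincreasing order) are [2].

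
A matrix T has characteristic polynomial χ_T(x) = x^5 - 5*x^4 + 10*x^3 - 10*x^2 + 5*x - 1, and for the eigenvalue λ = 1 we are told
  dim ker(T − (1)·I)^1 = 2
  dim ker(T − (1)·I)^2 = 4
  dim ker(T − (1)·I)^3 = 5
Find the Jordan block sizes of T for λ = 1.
Block sizes for λ = 1: [3, 2]

From the dimensions of kernels of powers, the number of Jordan blocks of size at least j is d_j − d_{j−1} where d_j = dim ker(N^j) (with d_0 = 0). Computing the differences gives [2, 2, 1].
The number of blocks of size exactly k is (#blocks of size ≥ k) − (#blocks of size ≥ k + 1), so the partition is: 1 block(s) of size 2, 1 block(s) of size 3.
In nonincreasing order the block sizes are [3, 2].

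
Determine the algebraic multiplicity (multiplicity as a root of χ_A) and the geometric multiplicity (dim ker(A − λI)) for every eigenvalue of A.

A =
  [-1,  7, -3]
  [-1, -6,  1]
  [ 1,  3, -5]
λ = -4: alg = 3, geom = 1

Step 1 — factor the characteristic polynomial to read off the algebraic multiplicities:
  χ_A(x) = (x + 4)^3

Step 2 — compute geometric multiplicities via the rank-nullity identity g(λ) = n − rank(A − λI):
  rank(A − (-4)·I) = 2, so dim ker(A − (-4)·I) = n − 2 = 1

Summary:
  λ = -4: algebraic multiplicity = 3, geometric multiplicity = 1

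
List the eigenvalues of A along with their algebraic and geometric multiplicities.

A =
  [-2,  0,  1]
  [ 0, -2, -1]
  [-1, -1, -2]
λ = -2: alg = 3, geom = 1

Step 1 — factor the characteristic polynomial to read off the algebraic multiplicities:
  χ_A(x) = (x + 2)^3

Step 2 — compute geometric multiplicities via the rank-nullity identity g(λ) = n − rank(A − λI):
  rank(A − (-2)·I) = 2, so dim ker(A − (-2)·I) = n − 2 = 1

Summary:
  λ = -2: algebraic multiplicity = 3, geometric multiplicity = 1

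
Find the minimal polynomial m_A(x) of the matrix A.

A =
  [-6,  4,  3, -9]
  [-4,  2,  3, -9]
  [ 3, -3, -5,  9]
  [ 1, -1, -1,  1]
x^2 + 4*x + 4

The characteristic polynomial is χ_A(x) = (x + 2)^4, so the eigenvalues are known. The minimal polynomial is
  m_A(x) = Π_λ (x − λ)^{k_λ}
where k_λ is the size of the *largest* Jordan block for λ (equivalently, the smallest k with (A − λI)^k v = 0 for every generalised eigenvector v of λ).

  λ = -2: largest Jordan block has size 2, contributing (x + 2)^2

So m_A(x) = (x + 2)^2 = x^2 + 4*x + 4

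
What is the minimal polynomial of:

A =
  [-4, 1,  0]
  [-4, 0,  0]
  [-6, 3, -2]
x^2 + 4*x + 4

The characteristic polynomial is χ_A(x) = (x + 2)^3, so the eigenvalues are known. The minimal polynomial is
  m_A(x) = Π_λ (x − λ)^{k_λ}
where k_λ is the size of the *largest* Jordan block for λ (equivalently, the smallest k with (A − λI)^k v = 0 for every generalised eigenvector v of λ).

  λ = -2: largest Jordan block has size 2, contributing (x + 2)^2

So m_A(x) = (x + 2)^2 = x^2 + 4*x + 4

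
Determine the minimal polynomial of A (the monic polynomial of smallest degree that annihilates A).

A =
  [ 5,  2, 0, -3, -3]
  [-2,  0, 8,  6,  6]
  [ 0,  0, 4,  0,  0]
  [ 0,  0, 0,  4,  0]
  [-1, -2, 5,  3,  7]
x^3 - 12*x^2 + 48*x - 64

The characteristic polynomial is χ_A(x) = (x - 4)^5, so the eigenvalues are known. The minimal polynomial is
  m_A(x) = Π_λ (x − λ)^{k_λ}
where k_λ is the size of the *largest* Jordan block for λ (equivalently, the smallest k with (A − λI)^k v = 0 for every generalised eigenvector v of λ).

  λ = 4: largest Jordan block has size 3, contributing (x − 4)^3

So m_A(x) = (x - 4)^3 = x^3 - 12*x^2 + 48*x - 64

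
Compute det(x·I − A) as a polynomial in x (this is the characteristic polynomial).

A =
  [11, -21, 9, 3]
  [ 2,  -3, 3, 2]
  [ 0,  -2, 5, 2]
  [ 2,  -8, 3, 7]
x^4 - 20*x^3 + 150*x^2 - 500*x + 625

Expanding det(x·I − A) (e.g. by cofactor expansion or by noting that A is similar to its Jordan form J, which has the same characteristic polynomial as A) gives
  χ_A(x) = x^4 - 20*x^3 + 150*x^2 - 500*x + 625
which factors as (x - 5)^4. The eigenvalues (with algebraic multiplicities) are λ = 5 with multiplicity 4.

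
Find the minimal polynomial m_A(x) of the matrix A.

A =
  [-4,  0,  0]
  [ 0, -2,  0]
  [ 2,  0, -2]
x^2 + 6*x + 8

The characteristic polynomial is χ_A(x) = (x + 2)^2*(x + 4), so the eigenvalues are known. The minimal polynomial is
  m_A(x) = Π_λ (x − λ)^{k_λ}
where k_λ is the size of the *largest* Jordan block for λ (equivalently, the smallest k with (A − λI)^k v = 0 for every generalised eigenvector v of λ).

  λ = -4: largest Jordan block has size 1, contributing (x + 4)
  λ = -2: largest Jordan block has size 1, contributing (x + 2)

So m_A(x) = (x + 2)*(x + 4) = x^2 + 6*x + 8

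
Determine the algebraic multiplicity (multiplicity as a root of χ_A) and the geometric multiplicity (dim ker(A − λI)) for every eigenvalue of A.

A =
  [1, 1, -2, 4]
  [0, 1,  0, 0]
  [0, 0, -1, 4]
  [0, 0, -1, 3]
λ = 1: alg = 4, geom = 2

Step 1 — factor the characteristic polynomial to read off the algebraic multiplicities:
  χ_A(x) = (x - 1)^4

Step 2 — compute geometric multiplicities via the rank-nullity identity g(λ) = n − rank(A − λI):
  rank(A − (1)·I) = 2, so dim ker(A − (1)·I) = n − 2 = 2

Summary:
  λ = 1: algebraic multiplicity = 4, geometric multiplicity = 2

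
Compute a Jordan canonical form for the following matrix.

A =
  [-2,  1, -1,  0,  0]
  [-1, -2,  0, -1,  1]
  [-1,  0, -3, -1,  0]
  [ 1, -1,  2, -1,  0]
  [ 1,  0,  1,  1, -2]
J_3(-2) ⊕ J_2(-2)

The characteristic polynomial is
  det(x·I − A) = x^5 + 10*x^4 + 40*x^3 + 80*x^2 + 80*x + 32 = (x + 2)^5

Eigenvalues and multiplicities (the geometric multiplicity of λ is n − rank(A − λI), which equals the number of Jordan blocks for λ):
  λ = -2: algebraic multiplicity = 5, geometric multiplicity = 2

Determining the block sizes for each eigenvalue:
  λ = -2: with am = 5 and gm = 2, the partition is not yet determined (e.g. several partitions of 5 into 2 parts exist). Let N = A − (-2)·I. Computing rank(N^1) = 3, rank(N^2) = 1, rank(N^3) = 0; the number of blocks of size ≥ j is rank(N^{j−1}) − rank(N^j), giving [2, 2, 1]. So we have 1 block(s) of size 3, 1 block(s) of size 2 → block sizes [3, 2]

Assembling the blocks gives a Jordan form
J =
  [-2,  1,  0,  0,  0]
  [ 0, -2,  1,  0,  0]
  [ 0,  0, -2,  0,  0]
  [ 0,  0,  0, -2,  1]
  [ 0,  0,  0,  0, -2]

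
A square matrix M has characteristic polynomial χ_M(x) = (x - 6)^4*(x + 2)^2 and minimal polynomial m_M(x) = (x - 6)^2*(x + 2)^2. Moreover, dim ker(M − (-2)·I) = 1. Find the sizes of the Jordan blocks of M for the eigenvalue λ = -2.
Block sizes for λ = -2: [2]

Step 1 — from the characteristic polynomial, algebraic multiplicity of λ = -2 is 2. From dim ker(M − (-2)·I) = 1, there are exactly 1 Jordan blocks for λ = -2.
Step 2 — from the minimal polynomial, the factor (x + 2)^2 tells us the largest block for λ = -2 has size 2.
Step 3 — with total size 2, 1 blocks, and largest block 2, the block sizes (in nonincreasing order) are [2].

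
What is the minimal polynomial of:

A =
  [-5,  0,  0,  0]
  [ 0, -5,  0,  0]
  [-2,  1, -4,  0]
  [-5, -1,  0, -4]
x^2 + 9*x + 20

The characteristic polynomial is χ_A(x) = (x + 4)^2*(x + 5)^2, so the eigenvalues are known. The minimal polynomial is
  m_A(x) = Π_λ (x − λ)^{k_λ}
where k_λ is the size of the *largest* Jordan block for λ (equivalently, the smallest k with (A − λI)^k v = 0 for every generalised eigenvector v of λ).

  λ = -5: largest Jordan block has size 1, contributing (x + 5)
  λ = -4: largest Jordan block has size 1, contributing (x + 4)

So m_A(x) = (x + 4)*(x + 5) = x^2 + 9*x + 20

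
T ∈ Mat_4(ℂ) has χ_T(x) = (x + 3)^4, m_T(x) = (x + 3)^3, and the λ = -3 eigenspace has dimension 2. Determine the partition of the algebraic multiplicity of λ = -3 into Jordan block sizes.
Block sizes for λ = -3: [3, 1]

Step 1 — from the characteristic polynomial, algebraic multiplicity of λ = -3 is 4. From dim ker(T − (-3)·I) = 2, there are exactly 2 Jordan blocks for λ = -3.
Step 2 — from the minimal polynomial, the factor (x + 3)^3 tells us the largest block for λ = -3 has size 3.
Step 3 — with total size 4, 2 blocks, and largest block 3, the block sizes (in nonincreasing order) are [3, 1].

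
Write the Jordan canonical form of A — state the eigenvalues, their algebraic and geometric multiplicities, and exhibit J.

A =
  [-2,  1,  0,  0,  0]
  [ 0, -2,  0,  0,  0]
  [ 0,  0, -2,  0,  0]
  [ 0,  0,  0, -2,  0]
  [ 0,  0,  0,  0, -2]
J_2(-2) ⊕ J_1(-2) ⊕ J_1(-2) ⊕ J_1(-2)

The characteristic polynomial is
  det(x·I − A) = x^5 + 10*x^4 + 40*x^3 + 80*x^2 + 80*x + 32 = (x + 2)^5

Eigenvalues and multiplicities (the geometric multiplicity of λ is n − rank(A − λI), which equals the number of Jordan blocks for λ):
  λ = -2: algebraic multiplicity = 5, geometric multiplicity = 4

Determining the block sizes for each eigenvalue:
  λ = -2: 4 blocks summing to 5 forces exactly one block of size 2 and the rest size 1 → block sizes [2, 1, 1, 1]

Assembling the blocks gives a Jordan form
J =
  [-2,  1,  0,  0,  0]
  [ 0, -2,  0,  0,  0]
  [ 0,  0, -2,  0,  0]
  [ 0,  0,  0, -2,  0]
  [ 0,  0,  0,  0, -2]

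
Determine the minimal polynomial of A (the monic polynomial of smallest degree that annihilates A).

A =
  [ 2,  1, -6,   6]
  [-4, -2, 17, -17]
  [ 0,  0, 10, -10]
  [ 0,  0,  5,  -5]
x^3 - 5*x^2

The characteristic polynomial is χ_A(x) = x^3*(x - 5), so the eigenvalues are known. The minimal polynomial is
  m_A(x) = Π_λ (x − λ)^{k_λ}
where k_λ is the size of the *largest* Jordan block for λ (equivalently, the smallest k with (A − λI)^k v = 0 for every generalised eigenvector v of λ).

  λ = 0: largest Jordan block has size 2, contributing (x − 0)^2
  λ = 5: largest Jordan block has size 1, contributing (x − 5)

So m_A(x) = x^2*(x - 5) = x^3 - 5*x^2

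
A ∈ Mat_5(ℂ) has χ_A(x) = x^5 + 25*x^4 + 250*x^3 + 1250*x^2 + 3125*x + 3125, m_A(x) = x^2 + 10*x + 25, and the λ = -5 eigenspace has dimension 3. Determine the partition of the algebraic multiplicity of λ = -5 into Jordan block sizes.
Block sizes for λ = -5: [2, 2, 1]

Step 1 — from the characteristic polynomial, algebraic multiplicity of λ = -5 is 5. From dim ker(A − (-5)·I) = 3, there are exactly 3 Jordan blocks for λ = -5.
Step 2 — from the minimal polynomial, the factor (x + 5)^2 tells us the largest block for λ = -5 has size 2.
Step 3 — with total size 5, 3 blocks, and largest block 2, the block sizes (in nonincreasing order) are [2, 2, 1].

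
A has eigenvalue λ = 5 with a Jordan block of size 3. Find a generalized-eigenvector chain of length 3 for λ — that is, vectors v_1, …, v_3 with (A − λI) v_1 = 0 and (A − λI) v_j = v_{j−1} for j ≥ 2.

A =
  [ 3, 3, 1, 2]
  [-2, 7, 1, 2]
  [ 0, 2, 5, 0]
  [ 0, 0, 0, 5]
A Jordan chain for λ = 5 of length 3:
v_1 = (-2, 0, -4, 0)ᵀ
v_2 = (-2, -2, 0, 0)ᵀ
v_3 = (1, 0, 0, 0)ᵀ

Let N = A − (5)·I. We want v_3 with N^3 v_3 = 0 but N^2 v_3 ≠ 0; then v_{j-1} := N · v_j for j = 3, …, 2.

Pick v_3 = (1, 0, 0, 0)ᵀ.
Then v_2 = N · v_3 = (-2, -2, 0, 0)ᵀ.
Then v_1 = N · v_2 = (-2, 0, -4, 0)ᵀ.

Sanity check: (A − (5)·I) v_1 = (0, 0, 0, 0)ᵀ = 0. ✓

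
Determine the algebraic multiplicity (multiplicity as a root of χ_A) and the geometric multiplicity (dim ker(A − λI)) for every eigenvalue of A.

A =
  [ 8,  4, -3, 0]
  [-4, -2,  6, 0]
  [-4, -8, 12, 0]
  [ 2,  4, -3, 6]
λ = 6: alg = 4, geom = 3

Step 1 — factor the characteristic polynomial to read off the algebraic multiplicities:
  χ_A(x) = (x - 6)^4

Step 2 — compute geometric multiplicities via the rank-nullity identity g(λ) = n − rank(A − λI):
  rank(A − (6)·I) = 1, so dim ker(A − (6)·I) = n − 1 = 3

Summary:
  λ = 6: algebraic multiplicity = 4, geometric multiplicity = 3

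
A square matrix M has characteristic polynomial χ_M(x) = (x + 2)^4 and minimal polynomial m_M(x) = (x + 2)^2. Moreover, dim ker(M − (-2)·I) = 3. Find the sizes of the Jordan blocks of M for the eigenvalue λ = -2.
Block sizes for λ = -2: [2, 1, 1]

Step 1 — from the characteristic polynomial, algebraic multiplicity of λ = -2 is 4. From dim ker(M − (-2)·I) = 3, there are exactly 3 Jordan blocks for λ = -2.
Step 2 — from the minimal polynomial, the factor (x + 2)^2 tells us the largest block for λ = -2 has size 2.
Step 3 — with total size 4, 3 blocks, and largest block 2, the block sizes (in nonincreasing order) are [2, 1, 1].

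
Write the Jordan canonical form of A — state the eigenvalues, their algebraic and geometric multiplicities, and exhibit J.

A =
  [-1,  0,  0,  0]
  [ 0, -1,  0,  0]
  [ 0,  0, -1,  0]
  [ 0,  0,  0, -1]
J_1(-1) ⊕ J_1(-1) ⊕ J_1(-1) ⊕ J_1(-1)

The characteristic polynomial is
  det(x·I − A) = x^4 + 4*x^3 + 6*x^2 + 4*x + 1 = (x + 1)^4

Eigenvalues and multiplicities (the geometric multiplicity of λ is n − rank(A − λI), which equals the number of Jordan blocks for λ):
  λ = -1: algebraic multiplicity = 4, geometric multiplicity = 4

Determining the block sizes for each eigenvalue:
  λ = -1: gm = am = 4, so every block has size 1 → block sizes [1, 1, 1, 1]

Assembling the blocks gives a Jordan form
J =
  [-1,  0,  0,  0]
  [ 0, -1,  0,  0]
  [ 0,  0, -1,  0]
  [ 0,  0,  0, -1]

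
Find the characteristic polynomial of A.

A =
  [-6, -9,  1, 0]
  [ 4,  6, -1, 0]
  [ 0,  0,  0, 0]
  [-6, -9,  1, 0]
x^4

Expanding det(x·I − A) (e.g. by cofactor expansion or by noting that A is similar to its Jordan form J, which has the same characteristic polynomial as A) gives
  χ_A(x) = x^4
which factors as x^4. The eigenvalues (with algebraic multiplicities) are λ = 0 with multiplicity 4.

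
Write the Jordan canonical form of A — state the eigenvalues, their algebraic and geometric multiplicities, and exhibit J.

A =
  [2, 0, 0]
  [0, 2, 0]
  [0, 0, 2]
J_1(2) ⊕ J_1(2) ⊕ J_1(2)

The characteristic polynomial is
  det(x·I − A) = x^3 - 6*x^2 + 12*x - 8 = (x - 2)^3

Eigenvalues and multiplicities (the geometric multiplicity of λ is n − rank(A − λI), which equals the number of Jordan blocks for λ):
  λ = 2: algebraic multiplicity = 3, geometric multiplicity = 3

Determining the block sizes for each eigenvalue:
  λ = 2: gm = am = 3, so every block has size 1 → block sizes [1, 1, 1]

Assembling the blocks gives a Jordan form
J =
  [2, 0, 0]
  [0, 2, 0]
  [0, 0, 2]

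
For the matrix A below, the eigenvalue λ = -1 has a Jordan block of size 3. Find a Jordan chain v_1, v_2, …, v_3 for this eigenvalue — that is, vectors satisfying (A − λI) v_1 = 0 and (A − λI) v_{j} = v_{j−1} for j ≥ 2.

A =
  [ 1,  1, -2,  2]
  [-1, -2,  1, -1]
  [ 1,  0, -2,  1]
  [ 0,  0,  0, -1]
A Jordan chain for λ = -1 of length 3:
v_1 = (1, 0, 1, 0)ᵀ
v_2 = (2, -1, 1, 0)ᵀ
v_3 = (1, 0, 0, 0)ᵀ

Let N = A − (-1)·I. We want v_3 with N^3 v_3 = 0 but N^2 v_3 ≠ 0; then v_{j-1} := N · v_j for j = 3, …, 2.

Pick v_3 = (1, 0, 0, 0)ᵀ.
Then v_2 = N · v_3 = (2, -1, 1, 0)ᵀ.
Then v_1 = N · v_2 = (1, 0, 1, 0)ᵀ.

Sanity check: (A − (-1)·I) v_1 = (0, 0, 0, 0)ᵀ = 0. ✓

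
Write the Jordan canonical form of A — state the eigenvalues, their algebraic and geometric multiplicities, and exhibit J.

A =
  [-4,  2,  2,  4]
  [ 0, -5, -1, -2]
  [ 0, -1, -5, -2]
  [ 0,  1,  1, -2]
J_2(-4) ⊕ J_1(-4) ⊕ J_1(-4)

The characteristic polynomial is
  det(x·I − A) = x^4 + 16*x^3 + 96*x^2 + 256*x + 256 = (x + 4)^4

Eigenvalues and multiplicities (the geometric multiplicity of λ is n − rank(A − λI), which equals the number of Jordan blocks for λ):
  λ = -4: algebraic multiplicity = 4, geometric multiplicity = 3

Determining the block sizes for each eigenvalue:
  λ = -4: 3 blocks summing to 4 forces exactly one block of size 2 and the rest size 1 → block sizes [2, 1, 1]

Assembling the blocks gives a Jordan form
J =
  [-4,  1,  0,  0]
  [ 0, -4,  0,  0]
  [ 0,  0, -4,  0]
  [ 0,  0,  0, -4]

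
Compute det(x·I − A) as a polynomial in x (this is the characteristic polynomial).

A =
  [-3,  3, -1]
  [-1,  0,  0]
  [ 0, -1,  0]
x^3 + 3*x^2 + 3*x + 1

Expanding det(x·I − A) (e.g. by cofactor expansion or by noting that A is similar to its Jordan form J, which has the same characteristic polynomial as A) gives
  χ_A(x) = x^3 + 3*x^2 + 3*x + 1
which factors as (x + 1)^3. The eigenvalues (with algebraic multiplicities) are λ = -1 with multiplicity 3.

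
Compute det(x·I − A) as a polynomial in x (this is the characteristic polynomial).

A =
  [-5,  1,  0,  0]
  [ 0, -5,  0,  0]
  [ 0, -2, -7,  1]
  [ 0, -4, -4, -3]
x^4 + 20*x^3 + 150*x^2 + 500*x + 625

Expanding det(x·I − A) (e.g. by cofactor expansion or by noting that A is similar to its Jordan form J, which has the same characteristic polynomial as A) gives
  χ_A(x) = x^4 + 20*x^3 + 150*x^2 + 500*x + 625
which factors as (x + 5)^4. The eigenvalues (with algebraic multiplicities) are λ = -5 with multiplicity 4.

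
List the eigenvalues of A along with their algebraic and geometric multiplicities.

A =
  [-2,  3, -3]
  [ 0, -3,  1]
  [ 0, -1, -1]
λ = -2: alg = 3, geom = 2

Step 1 — factor the characteristic polynomial to read off the algebraic multiplicities:
  χ_A(x) = (x + 2)^3

Step 2 — compute geometric multiplicities via the rank-nullity identity g(λ) = n − rank(A − λI):
  rank(A − (-2)·I) = 1, so dim ker(A − (-2)·I) = n − 1 = 2

Summary:
  λ = -2: algebraic multiplicity = 3, geometric multiplicity = 2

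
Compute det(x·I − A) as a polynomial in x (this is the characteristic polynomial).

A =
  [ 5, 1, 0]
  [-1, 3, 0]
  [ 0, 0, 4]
x^3 - 12*x^2 + 48*x - 64

Expanding det(x·I − A) (e.g. by cofactor expansion or by noting that A is similar to its Jordan form J, which has the same characteristic polynomial as A) gives
  χ_A(x) = x^3 - 12*x^2 + 48*x - 64
which factors as (x - 4)^3. The eigenvalues (with algebraic multiplicities) are λ = 4 with multiplicity 3.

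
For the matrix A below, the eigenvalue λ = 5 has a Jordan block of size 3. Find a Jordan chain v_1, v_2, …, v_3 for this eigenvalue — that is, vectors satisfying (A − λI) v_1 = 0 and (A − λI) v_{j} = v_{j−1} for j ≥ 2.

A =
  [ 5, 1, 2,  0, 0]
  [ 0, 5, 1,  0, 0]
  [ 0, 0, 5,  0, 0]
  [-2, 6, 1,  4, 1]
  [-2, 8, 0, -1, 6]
A Jordan chain for λ = 5 of length 3:
v_1 = (1, 0, 0, 1, 3)ᵀ
v_2 = (2, 1, 0, 1, 0)ᵀ
v_3 = (0, 0, 1, 0, 0)ᵀ

Let N = A − (5)·I. We want v_3 with N^3 v_3 = 0 but N^2 v_3 ≠ 0; then v_{j-1} := N · v_j for j = 3, …, 2.

Pick v_3 = (0, 0, 1, 0, 0)ᵀ.
Then v_2 = N · v_3 = (2, 1, 0, 1, 0)ᵀ.
Then v_1 = N · v_2 = (1, 0, 0, 1, 3)ᵀ.

Sanity check: (A − (5)·I) v_1 = (0, 0, 0, 0, 0)ᵀ = 0. ✓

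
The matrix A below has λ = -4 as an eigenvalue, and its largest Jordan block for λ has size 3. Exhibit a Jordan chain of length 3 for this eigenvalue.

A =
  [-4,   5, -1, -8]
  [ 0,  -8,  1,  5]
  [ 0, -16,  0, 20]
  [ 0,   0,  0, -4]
A Jordan chain for λ = -4 of length 3:
v_1 = (-4, 0, 0, 0)ᵀ
v_2 = (5, -4, -16, 0)ᵀ
v_3 = (0, 1, 0, 0)ᵀ

Let N = A − (-4)·I. We want v_3 with N^3 v_3 = 0 but N^2 v_3 ≠ 0; then v_{j-1} := N · v_j for j = 3, …, 2.

Pick v_3 = (0, 1, 0, 0)ᵀ.
Then v_2 = N · v_3 = (5, -4, -16, 0)ᵀ.
Then v_1 = N · v_2 = (-4, 0, 0, 0)ᵀ.

Sanity check: (A − (-4)·I) v_1 = (0, 0, 0, 0)ᵀ = 0. ✓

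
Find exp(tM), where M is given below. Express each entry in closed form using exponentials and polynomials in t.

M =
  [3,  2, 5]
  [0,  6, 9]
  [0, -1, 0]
e^{tM} =
  [exp(3*t), t^2*exp(3*t)/2 + 2*t*exp(3*t), 3*t^2*exp(3*t)/2 + 5*t*exp(3*t)]
  [0, 3*t*exp(3*t) + exp(3*t), 9*t*exp(3*t)]
  [0, -t*exp(3*t), -3*t*exp(3*t) + exp(3*t)]

Strategy: write M = P · J · P⁻¹ where J is a Jordan canonical form, so e^{tM} = P · e^{tJ} · P⁻¹, and e^{tJ} can be computed block-by-block.

M has Jordan form
J =
  [3, 1, 0]
  [0, 3, 1]
  [0, 0, 3]
(up to reordering of blocks).

Per-block formulas:
  For a 3×3 Jordan block J_3(3): exp(t · J_3(3)) = e^(3t)·(I + t·N + (t^2/2)·N^2), where N is the 3×3 nilpotent shift.

After assembling e^{tJ} and conjugating by P, we get:

e^{tM} =
  [exp(3*t), t^2*exp(3*t)/2 + 2*t*exp(3*t), 3*t^2*exp(3*t)/2 + 5*t*exp(3*t)]
  [0, 3*t*exp(3*t) + exp(3*t), 9*t*exp(3*t)]
  [0, -t*exp(3*t), -3*t*exp(3*t) + exp(3*t)]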